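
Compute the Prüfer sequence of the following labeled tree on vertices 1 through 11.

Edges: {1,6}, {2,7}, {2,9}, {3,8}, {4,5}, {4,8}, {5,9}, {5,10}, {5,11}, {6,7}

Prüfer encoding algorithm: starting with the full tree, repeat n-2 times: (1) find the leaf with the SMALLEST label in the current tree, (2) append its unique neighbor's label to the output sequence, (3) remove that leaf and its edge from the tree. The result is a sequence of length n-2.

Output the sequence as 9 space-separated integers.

Answer: 6 8 7 2 9 4 5 5 5

Derivation:
Step 1: leaves = {1,3,10,11}. Remove smallest leaf 1, emit neighbor 6.
Step 2: leaves = {3,6,10,11}. Remove smallest leaf 3, emit neighbor 8.
Step 3: leaves = {6,8,10,11}. Remove smallest leaf 6, emit neighbor 7.
Step 4: leaves = {7,8,10,11}. Remove smallest leaf 7, emit neighbor 2.
Step 5: leaves = {2,8,10,11}. Remove smallest leaf 2, emit neighbor 9.
Step 6: leaves = {8,9,10,11}. Remove smallest leaf 8, emit neighbor 4.
Step 7: leaves = {4,9,10,11}. Remove smallest leaf 4, emit neighbor 5.
Step 8: leaves = {9,10,11}. Remove smallest leaf 9, emit neighbor 5.
Step 9: leaves = {10,11}. Remove smallest leaf 10, emit neighbor 5.
Done: 2 vertices remain (5, 11). Sequence = [6 8 7 2 9 4 5 5 5]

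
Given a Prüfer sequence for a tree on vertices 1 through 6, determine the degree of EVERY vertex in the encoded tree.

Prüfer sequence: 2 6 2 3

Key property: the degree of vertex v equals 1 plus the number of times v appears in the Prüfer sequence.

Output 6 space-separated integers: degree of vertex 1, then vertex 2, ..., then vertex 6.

Answer: 1 3 2 1 1 2

Derivation:
p_1 = 2: count[2] becomes 1
p_2 = 6: count[6] becomes 1
p_3 = 2: count[2] becomes 2
p_4 = 3: count[3] becomes 1
Degrees (1 + count): deg[1]=1+0=1, deg[2]=1+2=3, deg[3]=1+1=2, deg[4]=1+0=1, deg[5]=1+0=1, deg[6]=1+1=2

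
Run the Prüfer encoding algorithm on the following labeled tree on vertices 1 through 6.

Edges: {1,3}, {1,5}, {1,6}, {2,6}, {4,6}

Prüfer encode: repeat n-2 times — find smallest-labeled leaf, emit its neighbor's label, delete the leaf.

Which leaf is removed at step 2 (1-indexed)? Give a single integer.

Step 1: current leaves = {2,3,4,5}. Remove leaf 2 (neighbor: 6).
Step 2: current leaves = {3,4,5}. Remove leaf 3 (neighbor: 1).

Answer: 3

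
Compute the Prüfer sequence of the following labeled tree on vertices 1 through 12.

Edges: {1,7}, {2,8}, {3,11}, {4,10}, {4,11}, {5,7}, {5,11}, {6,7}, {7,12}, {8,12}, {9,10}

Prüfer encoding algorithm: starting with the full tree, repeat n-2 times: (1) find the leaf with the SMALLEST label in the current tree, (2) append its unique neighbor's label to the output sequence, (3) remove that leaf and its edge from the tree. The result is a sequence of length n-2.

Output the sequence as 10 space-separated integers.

Answer: 7 8 11 7 12 10 4 11 5 7

Derivation:
Step 1: leaves = {1,2,3,6,9}. Remove smallest leaf 1, emit neighbor 7.
Step 2: leaves = {2,3,6,9}. Remove smallest leaf 2, emit neighbor 8.
Step 3: leaves = {3,6,8,9}. Remove smallest leaf 3, emit neighbor 11.
Step 4: leaves = {6,8,9}. Remove smallest leaf 6, emit neighbor 7.
Step 5: leaves = {8,9}. Remove smallest leaf 8, emit neighbor 12.
Step 6: leaves = {9,12}. Remove smallest leaf 9, emit neighbor 10.
Step 7: leaves = {10,12}. Remove smallest leaf 10, emit neighbor 4.
Step 8: leaves = {4,12}. Remove smallest leaf 4, emit neighbor 11.
Step 9: leaves = {11,12}. Remove smallest leaf 11, emit neighbor 5.
Step 10: leaves = {5,12}. Remove smallest leaf 5, emit neighbor 7.
Done: 2 vertices remain (7, 12). Sequence = [7 8 11 7 12 10 4 11 5 7]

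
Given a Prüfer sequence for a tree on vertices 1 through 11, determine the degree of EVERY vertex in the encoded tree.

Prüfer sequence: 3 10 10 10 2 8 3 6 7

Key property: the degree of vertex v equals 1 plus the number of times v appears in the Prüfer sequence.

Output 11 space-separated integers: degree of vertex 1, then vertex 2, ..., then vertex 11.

Answer: 1 2 3 1 1 2 2 2 1 4 1

Derivation:
p_1 = 3: count[3] becomes 1
p_2 = 10: count[10] becomes 1
p_3 = 10: count[10] becomes 2
p_4 = 10: count[10] becomes 3
p_5 = 2: count[2] becomes 1
p_6 = 8: count[8] becomes 1
p_7 = 3: count[3] becomes 2
p_8 = 6: count[6] becomes 1
p_9 = 7: count[7] becomes 1
Degrees (1 + count): deg[1]=1+0=1, deg[2]=1+1=2, deg[3]=1+2=3, deg[4]=1+0=1, deg[5]=1+0=1, deg[6]=1+1=2, deg[7]=1+1=2, deg[8]=1+1=2, deg[9]=1+0=1, deg[10]=1+3=4, deg[11]=1+0=1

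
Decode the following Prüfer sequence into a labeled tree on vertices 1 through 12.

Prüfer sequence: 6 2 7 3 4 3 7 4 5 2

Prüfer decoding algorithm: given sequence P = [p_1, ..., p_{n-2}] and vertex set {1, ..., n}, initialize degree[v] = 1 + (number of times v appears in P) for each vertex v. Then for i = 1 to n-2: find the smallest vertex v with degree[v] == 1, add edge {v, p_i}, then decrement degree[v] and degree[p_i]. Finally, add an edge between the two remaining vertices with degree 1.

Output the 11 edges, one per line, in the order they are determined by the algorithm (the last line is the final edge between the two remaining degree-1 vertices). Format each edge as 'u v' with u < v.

Answer: 1 6
2 6
7 8
3 9
4 10
3 11
3 7
4 7
4 5
2 5
2 12

Derivation:
Initial degrees: {1:1, 2:3, 3:3, 4:3, 5:2, 6:2, 7:3, 8:1, 9:1, 10:1, 11:1, 12:1}
Step 1: smallest deg-1 vertex = 1, p_1 = 6. Add edge {1,6}. Now deg[1]=0, deg[6]=1.
Step 2: smallest deg-1 vertex = 6, p_2 = 2. Add edge {2,6}. Now deg[6]=0, deg[2]=2.
Step 3: smallest deg-1 vertex = 8, p_3 = 7. Add edge {7,8}. Now deg[8]=0, deg[7]=2.
Step 4: smallest deg-1 vertex = 9, p_4 = 3. Add edge {3,9}. Now deg[9]=0, deg[3]=2.
Step 5: smallest deg-1 vertex = 10, p_5 = 4. Add edge {4,10}. Now deg[10]=0, deg[4]=2.
Step 6: smallest deg-1 vertex = 11, p_6 = 3. Add edge {3,11}. Now deg[11]=0, deg[3]=1.
Step 7: smallest deg-1 vertex = 3, p_7 = 7. Add edge {3,7}. Now deg[3]=0, deg[7]=1.
Step 8: smallest deg-1 vertex = 7, p_8 = 4. Add edge {4,7}. Now deg[7]=0, deg[4]=1.
Step 9: smallest deg-1 vertex = 4, p_9 = 5. Add edge {4,5}. Now deg[4]=0, deg[5]=1.
Step 10: smallest deg-1 vertex = 5, p_10 = 2. Add edge {2,5}. Now deg[5]=0, deg[2]=1.
Final: two remaining deg-1 vertices are 2, 12. Add edge {2,12}.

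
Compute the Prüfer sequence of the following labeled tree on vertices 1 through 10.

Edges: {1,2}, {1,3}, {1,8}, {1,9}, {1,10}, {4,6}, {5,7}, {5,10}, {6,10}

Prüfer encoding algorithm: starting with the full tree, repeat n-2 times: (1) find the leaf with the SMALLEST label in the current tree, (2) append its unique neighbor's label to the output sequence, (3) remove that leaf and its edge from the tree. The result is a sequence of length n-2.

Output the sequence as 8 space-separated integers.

Answer: 1 1 6 10 5 10 1 1

Derivation:
Step 1: leaves = {2,3,4,7,8,9}. Remove smallest leaf 2, emit neighbor 1.
Step 2: leaves = {3,4,7,8,9}. Remove smallest leaf 3, emit neighbor 1.
Step 3: leaves = {4,7,8,9}. Remove smallest leaf 4, emit neighbor 6.
Step 4: leaves = {6,7,8,9}. Remove smallest leaf 6, emit neighbor 10.
Step 5: leaves = {7,8,9}. Remove smallest leaf 7, emit neighbor 5.
Step 6: leaves = {5,8,9}. Remove smallest leaf 5, emit neighbor 10.
Step 7: leaves = {8,9,10}. Remove smallest leaf 8, emit neighbor 1.
Step 8: leaves = {9,10}. Remove smallest leaf 9, emit neighbor 1.
Done: 2 vertices remain (1, 10). Sequence = [1 1 6 10 5 10 1 1]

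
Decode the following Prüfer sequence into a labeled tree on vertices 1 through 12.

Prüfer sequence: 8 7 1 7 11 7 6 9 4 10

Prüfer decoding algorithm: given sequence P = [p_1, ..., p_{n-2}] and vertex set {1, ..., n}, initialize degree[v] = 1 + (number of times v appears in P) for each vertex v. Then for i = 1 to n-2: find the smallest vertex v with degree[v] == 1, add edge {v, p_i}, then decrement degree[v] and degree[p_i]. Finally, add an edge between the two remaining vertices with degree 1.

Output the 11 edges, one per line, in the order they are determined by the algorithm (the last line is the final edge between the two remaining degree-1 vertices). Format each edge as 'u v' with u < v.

Answer: 2 8
3 7
1 5
1 7
8 11
7 11
6 7
6 9
4 9
4 10
10 12

Derivation:
Initial degrees: {1:2, 2:1, 3:1, 4:2, 5:1, 6:2, 7:4, 8:2, 9:2, 10:2, 11:2, 12:1}
Step 1: smallest deg-1 vertex = 2, p_1 = 8. Add edge {2,8}. Now deg[2]=0, deg[8]=1.
Step 2: smallest deg-1 vertex = 3, p_2 = 7. Add edge {3,7}. Now deg[3]=0, deg[7]=3.
Step 3: smallest deg-1 vertex = 5, p_3 = 1. Add edge {1,5}. Now deg[5]=0, deg[1]=1.
Step 4: smallest deg-1 vertex = 1, p_4 = 7. Add edge {1,7}. Now deg[1]=0, deg[7]=2.
Step 5: smallest deg-1 vertex = 8, p_5 = 11. Add edge {8,11}. Now deg[8]=0, deg[11]=1.
Step 6: smallest deg-1 vertex = 11, p_6 = 7. Add edge {7,11}. Now deg[11]=0, deg[7]=1.
Step 7: smallest deg-1 vertex = 7, p_7 = 6. Add edge {6,7}. Now deg[7]=0, deg[6]=1.
Step 8: smallest deg-1 vertex = 6, p_8 = 9. Add edge {6,9}. Now deg[6]=0, deg[9]=1.
Step 9: smallest deg-1 vertex = 9, p_9 = 4. Add edge {4,9}. Now deg[9]=0, deg[4]=1.
Step 10: smallest deg-1 vertex = 4, p_10 = 10. Add edge {4,10}. Now deg[4]=0, deg[10]=1.
Final: two remaining deg-1 vertices are 10, 12. Add edge {10,12}.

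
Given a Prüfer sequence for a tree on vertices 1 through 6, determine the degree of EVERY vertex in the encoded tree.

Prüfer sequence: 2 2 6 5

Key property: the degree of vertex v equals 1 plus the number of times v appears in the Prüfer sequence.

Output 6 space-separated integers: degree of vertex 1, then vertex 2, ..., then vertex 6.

p_1 = 2: count[2] becomes 1
p_2 = 2: count[2] becomes 2
p_3 = 6: count[6] becomes 1
p_4 = 5: count[5] becomes 1
Degrees (1 + count): deg[1]=1+0=1, deg[2]=1+2=3, deg[3]=1+0=1, deg[4]=1+0=1, deg[5]=1+1=2, deg[6]=1+1=2

Answer: 1 3 1 1 2 2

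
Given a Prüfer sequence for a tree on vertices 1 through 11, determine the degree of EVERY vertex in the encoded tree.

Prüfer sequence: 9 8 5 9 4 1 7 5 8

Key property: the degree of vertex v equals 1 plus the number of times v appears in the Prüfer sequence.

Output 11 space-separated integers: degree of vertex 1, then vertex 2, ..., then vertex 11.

p_1 = 9: count[9] becomes 1
p_2 = 8: count[8] becomes 1
p_3 = 5: count[5] becomes 1
p_4 = 9: count[9] becomes 2
p_5 = 4: count[4] becomes 1
p_6 = 1: count[1] becomes 1
p_7 = 7: count[7] becomes 1
p_8 = 5: count[5] becomes 2
p_9 = 8: count[8] becomes 2
Degrees (1 + count): deg[1]=1+1=2, deg[2]=1+0=1, deg[3]=1+0=1, deg[4]=1+1=2, deg[5]=1+2=3, deg[6]=1+0=1, deg[7]=1+1=2, deg[8]=1+2=3, deg[9]=1+2=3, deg[10]=1+0=1, deg[11]=1+0=1

Answer: 2 1 1 2 3 1 2 3 3 1 1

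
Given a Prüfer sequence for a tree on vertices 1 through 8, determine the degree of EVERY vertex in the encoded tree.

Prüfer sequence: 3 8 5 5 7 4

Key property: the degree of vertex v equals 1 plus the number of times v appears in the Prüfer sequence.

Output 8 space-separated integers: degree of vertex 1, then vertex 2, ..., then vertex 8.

p_1 = 3: count[3] becomes 1
p_2 = 8: count[8] becomes 1
p_3 = 5: count[5] becomes 1
p_4 = 5: count[5] becomes 2
p_5 = 7: count[7] becomes 1
p_6 = 4: count[4] becomes 1
Degrees (1 + count): deg[1]=1+0=1, deg[2]=1+0=1, deg[3]=1+1=2, deg[4]=1+1=2, deg[5]=1+2=3, deg[6]=1+0=1, deg[7]=1+1=2, deg[8]=1+1=2

Answer: 1 1 2 2 3 1 2 2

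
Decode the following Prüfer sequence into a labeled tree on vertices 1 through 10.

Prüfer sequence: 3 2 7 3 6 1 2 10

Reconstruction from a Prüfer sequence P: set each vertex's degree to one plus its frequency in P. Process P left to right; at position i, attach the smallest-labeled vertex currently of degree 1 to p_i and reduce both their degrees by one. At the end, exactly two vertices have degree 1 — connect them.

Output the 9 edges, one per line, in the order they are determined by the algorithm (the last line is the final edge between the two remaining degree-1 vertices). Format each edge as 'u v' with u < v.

Answer: 3 4
2 5
7 8
3 7
3 6
1 6
1 2
2 10
9 10

Derivation:
Initial degrees: {1:2, 2:3, 3:3, 4:1, 5:1, 6:2, 7:2, 8:1, 9:1, 10:2}
Step 1: smallest deg-1 vertex = 4, p_1 = 3. Add edge {3,4}. Now deg[4]=0, deg[3]=2.
Step 2: smallest deg-1 vertex = 5, p_2 = 2. Add edge {2,5}. Now deg[5]=0, deg[2]=2.
Step 3: smallest deg-1 vertex = 8, p_3 = 7. Add edge {7,8}. Now deg[8]=0, deg[7]=1.
Step 4: smallest deg-1 vertex = 7, p_4 = 3. Add edge {3,7}. Now deg[7]=0, deg[3]=1.
Step 5: smallest deg-1 vertex = 3, p_5 = 6. Add edge {3,6}. Now deg[3]=0, deg[6]=1.
Step 6: smallest deg-1 vertex = 6, p_6 = 1. Add edge {1,6}. Now deg[6]=0, deg[1]=1.
Step 7: smallest deg-1 vertex = 1, p_7 = 2. Add edge {1,2}. Now deg[1]=0, deg[2]=1.
Step 8: smallest deg-1 vertex = 2, p_8 = 10. Add edge {2,10}. Now deg[2]=0, deg[10]=1.
Final: two remaining deg-1 vertices are 9, 10. Add edge {9,10}.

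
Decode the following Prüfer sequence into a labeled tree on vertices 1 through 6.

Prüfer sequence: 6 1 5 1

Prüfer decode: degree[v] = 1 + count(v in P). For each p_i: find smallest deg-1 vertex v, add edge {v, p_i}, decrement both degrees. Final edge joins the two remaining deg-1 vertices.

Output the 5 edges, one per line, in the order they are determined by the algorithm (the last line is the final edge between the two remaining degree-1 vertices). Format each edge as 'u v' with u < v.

Answer: 2 6
1 3
4 5
1 5
1 6

Derivation:
Initial degrees: {1:3, 2:1, 3:1, 4:1, 5:2, 6:2}
Step 1: smallest deg-1 vertex = 2, p_1 = 6. Add edge {2,6}. Now deg[2]=0, deg[6]=1.
Step 2: smallest deg-1 vertex = 3, p_2 = 1. Add edge {1,3}. Now deg[3]=0, deg[1]=2.
Step 3: smallest deg-1 vertex = 4, p_3 = 5. Add edge {4,5}. Now deg[4]=0, deg[5]=1.
Step 4: smallest deg-1 vertex = 5, p_4 = 1. Add edge {1,5}. Now deg[5]=0, deg[1]=1.
Final: two remaining deg-1 vertices are 1, 6. Add edge {1,6}.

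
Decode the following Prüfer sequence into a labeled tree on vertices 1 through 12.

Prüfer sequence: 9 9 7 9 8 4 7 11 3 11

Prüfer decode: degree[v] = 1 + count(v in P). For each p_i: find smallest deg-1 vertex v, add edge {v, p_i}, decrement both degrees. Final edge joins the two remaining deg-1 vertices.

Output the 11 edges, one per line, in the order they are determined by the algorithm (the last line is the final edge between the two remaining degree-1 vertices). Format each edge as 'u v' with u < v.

Answer: 1 9
2 9
5 7
6 9
8 9
4 8
4 7
7 11
3 10
3 11
11 12

Derivation:
Initial degrees: {1:1, 2:1, 3:2, 4:2, 5:1, 6:1, 7:3, 8:2, 9:4, 10:1, 11:3, 12:1}
Step 1: smallest deg-1 vertex = 1, p_1 = 9. Add edge {1,9}. Now deg[1]=0, deg[9]=3.
Step 2: smallest deg-1 vertex = 2, p_2 = 9. Add edge {2,9}. Now deg[2]=0, deg[9]=2.
Step 3: smallest deg-1 vertex = 5, p_3 = 7. Add edge {5,7}. Now deg[5]=0, deg[7]=2.
Step 4: smallest deg-1 vertex = 6, p_4 = 9. Add edge {6,9}. Now deg[6]=0, deg[9]=1.
Step 5: smallest deg-1 vertex = 9, p_5 = 8. Add edge {8,9}. Now deg[9]=0, deg[8]=1.
Step 6: smallest deg-1 vertex = 8, p_6 = 4. Add edge {4,8}. Now deg[8]=0, deg[4]=1.
Step 7: smallest deg-1 vertex = 4, p_7 = 7. Add edge {4,7}. Now deg[4]=0, deg[7]=1.
Step 8: smallest deg-1 vertex = 7, p_8 = 11. Add edge {7,11}. Now deg[7]=0, deg[11]=2.
Step 9: smallest deg-1 vertex = 10, p_9 = 3. Add edge {3,10}. Now deg[10]=0, deg[3]=1.
Step 10: smallest deg-1 vertex = 3, p_10 = 11. Add edge {3,11}. Now deg[3]=0, deg[11]=1.
Final: two remaining deg-1 vertices are 11, 12. Add edge {11,12}.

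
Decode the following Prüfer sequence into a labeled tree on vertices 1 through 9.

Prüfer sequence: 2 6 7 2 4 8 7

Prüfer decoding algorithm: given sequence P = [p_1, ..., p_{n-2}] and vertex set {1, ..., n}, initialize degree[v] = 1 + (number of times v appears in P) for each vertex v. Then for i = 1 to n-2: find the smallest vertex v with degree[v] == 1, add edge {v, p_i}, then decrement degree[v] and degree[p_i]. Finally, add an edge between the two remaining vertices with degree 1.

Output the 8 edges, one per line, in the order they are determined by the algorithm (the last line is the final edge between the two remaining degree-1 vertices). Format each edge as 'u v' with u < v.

Initial degrees: {1:1, 2:3, 3:1, 4:2, 5:1, 6:2, 7:3, 8:2, 9:1}
Step 1: smallest deg-1 vertex = 1, p_1 = 2. Add edge {1,2}. Now deg[1]=0, deg[2]=2.
Step 2: smallest deg-1 vertex = 3, p_2 = 6. Add edge {3,6}. Now deg[3]=0, deg[6]=1.
Step 3: smallest deg-1 vertex = 5, p_3 = 7. Add edge {5,7}. Now deg[5]=0, deg[7]=2.
Step 4: smallest deg-1 vertex = 6, p_4 = 2. Add edge {2,6}. Now deg[6]=0, deg[2]=1.
Step 5: smallest deg-1 vertex = 2, p_5 = 4. Add edge {2,4}. Now deg[2]=0, deg[4]=1.
Step 6: smallest deg-1 vertex = 4, p_6 = 8. Add edge {4,8}. Now deg[4]=0, deg[8]=1.
Step 7: smallest deg-1 vertex = 8, p_7 = 7. Add edge {7,8}. Now deg[8]=0, deg[7]=1.
Final: two remaining deg-1 vertices are 7, 9. Add edge {7,9}.

Answer: 1 2
3 6
5 7
2 6
2 4
4 8
7 8
7 9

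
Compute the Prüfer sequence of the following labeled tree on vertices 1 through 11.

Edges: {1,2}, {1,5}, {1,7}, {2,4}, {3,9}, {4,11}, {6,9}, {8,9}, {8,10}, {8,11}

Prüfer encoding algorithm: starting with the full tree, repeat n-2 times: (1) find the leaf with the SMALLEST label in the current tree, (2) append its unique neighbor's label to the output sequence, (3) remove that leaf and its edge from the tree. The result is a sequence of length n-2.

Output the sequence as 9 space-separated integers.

Answer: 9 1 9 1 2 4 11 8 8

Derivation:
Step 1: leaves = {3,5,6,7,10}. Remove smallest leaf 3, emit neighbor 9.
Step 2: leaves = {5,6,7,10}. Remove smallest leaf 5, emit neighbor 1.
Step 3: leaves = {6,7,10}. Remove smallest leaf 6, emit neighbor 9.
Step 4: leaves = {7,9,10}. Remove smallest leaf 7, emit neighbor 1.
Step 5: leaves = {1,9,10}. Remove smallest leaf 1, emit neighbor 2.
Step 6: leaves = {2,9,10}. Remove smallest leaf 2, emit neighbor 4.
Step 7: leaves = {4,9,10}. Remove smallest leaf 4, emit neighbor 11.
Step 8: leaves = {9,10,11}. Remove smallest leaf 9, emit neighbor 8.
Step 9: leaves = {10,11}. Remove smallest leaf 10, emit neighbor 8.
Done: 2 vertices remain (8, 11). Sequence = [9 1 9 1 2 4 11 8 8]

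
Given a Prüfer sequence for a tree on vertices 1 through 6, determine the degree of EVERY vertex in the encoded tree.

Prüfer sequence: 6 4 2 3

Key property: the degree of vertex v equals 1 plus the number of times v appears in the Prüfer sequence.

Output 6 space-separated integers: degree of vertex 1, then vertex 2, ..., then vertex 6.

Answer: 1 2 2 2 1 2

Derivation:
p_1 = 6: count[6] becomes 1
p_2 = 4: count[4] becomes 1
p_3 = 2: count[2] becomes 1
p_4 = 3: count[3] becomes 1
Degrees (1 + count): deg[1]=1+0=1, deg[2]=1+1=2, deg[3]=1+1=2, deg[4]=1+1=2, deg[5]=1+0=1, deg[6]=1+1=2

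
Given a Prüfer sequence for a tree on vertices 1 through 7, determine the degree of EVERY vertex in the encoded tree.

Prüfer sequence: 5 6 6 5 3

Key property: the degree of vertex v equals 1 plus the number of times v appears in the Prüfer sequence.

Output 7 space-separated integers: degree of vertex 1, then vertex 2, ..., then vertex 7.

p_1 = 5: count[5] becomes 1
p_2 = 6: count[6] becomes 1
p_3 = 6: count[6] becomes 2
p_4 = 5: count[5] becomes 2
p_5 = 3: count[3] becomes 1
Degrees (1 + count): deg[1]=1+0=1, deg[2]=1+0=1, deg[3]=1+1=2, deg[4]=1+0=1, deg[5]=1+2=3, deg[6]=1+2=3, deg[7]=1+0=1

Answer: 1 1 2 1 3 3 1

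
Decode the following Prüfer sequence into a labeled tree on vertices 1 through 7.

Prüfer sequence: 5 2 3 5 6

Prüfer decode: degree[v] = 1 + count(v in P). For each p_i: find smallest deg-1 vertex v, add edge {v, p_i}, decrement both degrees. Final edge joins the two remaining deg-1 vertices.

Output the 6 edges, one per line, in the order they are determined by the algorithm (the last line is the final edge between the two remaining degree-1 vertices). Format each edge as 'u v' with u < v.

Answer: 1 5
2 4
2 3
3 5
5 6
6 7

Derivation:
Initial degrees: {1:1, 2:2, 3:2, 4:1, 5:3, 6:2, 7:1}
Step 1: smallest deg-1 vertex = 1, p_1 = 5. Add edge {1,5}. Now deg[1]=0, deg[5]=2.
Step 2: smallest deg-1 vertex = 4, p_2 = 2. Add edge {2,4}. Now deg[4]=0, deg[2]=1.
Step 3: smallest deg-1 vertex = 2, p_3 = 3. Add edge {2,3}. Now deg[2]=0, deg[3]=1.
Step 4: smallest deg-1 vertex = 3, p_4 = 5. Add edge {3,5}. Now deg[3]=0, deg[5]=1.
Step 5: smallest deg-1 vertex = 5, p_5 = 6. Add edge {5,6}. Now deg[5]=0, deg[6]=1.
Final: two remaining deg-1 vertices are 6, 7. Add edge {6,7}.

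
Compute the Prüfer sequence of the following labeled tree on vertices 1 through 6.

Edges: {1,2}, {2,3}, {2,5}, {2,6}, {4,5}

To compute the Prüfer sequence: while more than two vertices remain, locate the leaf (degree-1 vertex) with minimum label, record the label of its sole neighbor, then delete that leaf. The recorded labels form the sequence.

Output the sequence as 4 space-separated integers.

Step 1: leaves = {1,3,4,6}. Remove smallest leaf 1, emit neighbor 2.
Step 2: leaves = {3,4,6}. Remove smallest leaf 3, emit neighbor 2.
Step 3: leaves = {4,6}. Remove smallest leaf 4, emit neighbor 5.
Step 4: leaves = {5,6}. Remove smallest leaf 5, emit neighbor 2.
Done: 2 vertices remain (2, 6). Sequence = [2 2 5 2]

Answer: 2 2 5 2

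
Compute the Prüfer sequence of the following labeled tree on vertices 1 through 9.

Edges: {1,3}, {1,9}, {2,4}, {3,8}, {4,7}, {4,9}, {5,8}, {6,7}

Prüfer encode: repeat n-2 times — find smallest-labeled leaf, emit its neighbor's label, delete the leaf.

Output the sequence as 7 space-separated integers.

Answer: 4 8 7 4 9 3 1

Derivation:
Step 1: leaves = {2,5,6}. Remove smallest leaf 2, emit neighbor 4.
Step 2: leaves = {5,6}. Remove smallest leaf 5, emit neighbor 8.
Step 3: leaves = {6,8}. Remove smallest leaf 6, emit neighbor 7.
Step 4: leaves = {7,8}. Remove smallest leaf 7, emit neighbor 4.
Step 5: leaves = {4,8}. Remove smallest leaf 4, emit neighbor 9.
Step 6: leaves = {8,9}. Remove smallest leaf 8, emit neighbor 3.
Step 7: leaves = {3,9}. Remove smallest leaf 3, emit neighbor 1.
Done: 2 vertices remain (1, 9). Sequence = [4 8 7 4 9 3 1]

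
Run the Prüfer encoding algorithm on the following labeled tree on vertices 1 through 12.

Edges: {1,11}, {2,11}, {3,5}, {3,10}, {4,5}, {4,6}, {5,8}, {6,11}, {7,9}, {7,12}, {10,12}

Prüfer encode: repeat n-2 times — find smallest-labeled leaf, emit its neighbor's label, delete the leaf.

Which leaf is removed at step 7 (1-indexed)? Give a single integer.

Step 1: current leaves = {1,2,8,9}. Remove leaf 1 (neighbor: 11).
Step 2: current leaves = {2,8,9}. Remove leaf 2 (neighbor: 11).
Step 3: current leaves = {8,9,11}. Remove leaf 8 (neighbor: 5).
Step 4: current leaves = {9,11}. Remove leaf 9 (neighbor: 7).
Step 5: current leaves = {7,11}. Remove leaf 7 (neighbor: 12).
Step 6: current leaves = {11,12}. Remove leaf 11 (neighbor: 6).
Step 7: current leaves = {6,12}. Remove leaf 6 (neighbor: 4).

Answer: 6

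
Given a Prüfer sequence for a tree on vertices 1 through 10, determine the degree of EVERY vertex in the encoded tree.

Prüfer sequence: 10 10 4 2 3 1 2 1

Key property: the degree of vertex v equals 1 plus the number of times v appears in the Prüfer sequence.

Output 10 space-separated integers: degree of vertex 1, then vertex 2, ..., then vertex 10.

p_1 = 10: count[10] becomes 1
p_2 = 10: count[10] becomes 2
p_3 = 4: count[4] becomes 1
p_4 = 2: count[2] becomes 1
p_5 = 3: count[3] becomes 1
p_6 = 1: count[1] becomes 1
p_7 = 2: count[2] becomes 2
p_8 = 1: count[1] becomes 2
Degrees (1 + count): deg[1]=1+2=3, deg[2]=1+2=3, deg[3]=1+1=2, deg[4]=1+1=2, deg[5]=1+0=1, deg[6]=1+0=1, deg[7]=1+0=1, deg[8]=1+0=1, deg[9]=1+0=1, deg[10]=1+2=3

Answer: 3 3 2 2 1 1 1 1 1 3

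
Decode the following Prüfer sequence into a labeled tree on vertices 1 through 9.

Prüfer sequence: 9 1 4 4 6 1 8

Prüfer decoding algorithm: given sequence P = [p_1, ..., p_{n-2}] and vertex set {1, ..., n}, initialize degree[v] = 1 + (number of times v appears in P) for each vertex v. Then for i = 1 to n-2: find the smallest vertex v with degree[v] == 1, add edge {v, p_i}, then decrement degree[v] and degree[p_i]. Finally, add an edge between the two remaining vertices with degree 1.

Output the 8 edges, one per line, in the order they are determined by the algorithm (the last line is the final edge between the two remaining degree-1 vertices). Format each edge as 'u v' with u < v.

Answer: 2 9
1 3
4 5
4 7
4 6
1 6
1 8
8 9

Derivation:
Initial degrees: {1:3, 2:1, 3:1, 4:3, 5:1, 6:2, 7:1, 8:2, 9:2}
Step 1: smallest deg-1 vertex = 2, p_1 = 9. Add edge {2,9}. Now deg[2]=0, deg[9]=1.
Step 2: smallest deg-1 vertex = 3, p_2 = 1. Add edge {1,3}. Now deg[3]=0, deg[1]=2.
Step 3: smallest deg-1 vertex = 5, p_3 = 4. Add edge {4,5}. Now deg[5]=0, deg[4]=2.
Step 4: smallest deg-1 vertex = 7, p_4 = 4. Add edge {4,7}. Now deg[7]=0, deg[4]=1.
Step 5: smallest deg-1 vertex = 4, p_5 = 6. Add edge {4,6}. Now deg[4]=0, deg[6]=1.
Step 6: smallest deg-1 vertex = 6, p_6 = 1. Add edge {1,6}. Now deg[6]=0, deg[1]=1.
Step 7: smallest deg-1 vertex = 1, p_7 = 8. Add edge {1,8}. Now deg[1]=0, deg[8]=1.
Final: two remaining deg-1 vertices are 8, 9. Add edge {8,9}.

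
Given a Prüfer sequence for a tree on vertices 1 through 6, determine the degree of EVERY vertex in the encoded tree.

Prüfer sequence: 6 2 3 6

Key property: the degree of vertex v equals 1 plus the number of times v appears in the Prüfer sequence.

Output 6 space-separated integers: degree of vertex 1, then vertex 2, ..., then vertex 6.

p_1 = 6: count[6] becomes 1
p_2 = 2: count[2] becomes 1
p_3 = 3: count[3] becomes 1
p_4 = 6: count[6] becomes 2
Degrees (1 + count): deg[1]=1+0=1, deg[2]=1+1=2, deg[3]=1+1=2, deg[4]=1+0=1, deg[5]=1+0=1, deg[6]=1+2=3

Answer: 1 2 2 1 1 3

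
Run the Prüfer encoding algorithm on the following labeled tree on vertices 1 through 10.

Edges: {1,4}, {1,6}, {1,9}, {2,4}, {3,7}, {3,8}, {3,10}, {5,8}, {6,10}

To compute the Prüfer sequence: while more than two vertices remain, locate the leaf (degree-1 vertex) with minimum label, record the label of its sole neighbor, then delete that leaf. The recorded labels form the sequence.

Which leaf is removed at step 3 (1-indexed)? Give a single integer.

Step 1: current leaves = {2,5,7,9}. Remove leaf 2 (neighbor: 4).
Step 2: current leaves = {4,5,7,9}. Remove leaf 4 (neighbor: 1).
Step 3: current leaves = {5,7,9}. Remove leaf 5 (neighbor: 8).

Answer: 5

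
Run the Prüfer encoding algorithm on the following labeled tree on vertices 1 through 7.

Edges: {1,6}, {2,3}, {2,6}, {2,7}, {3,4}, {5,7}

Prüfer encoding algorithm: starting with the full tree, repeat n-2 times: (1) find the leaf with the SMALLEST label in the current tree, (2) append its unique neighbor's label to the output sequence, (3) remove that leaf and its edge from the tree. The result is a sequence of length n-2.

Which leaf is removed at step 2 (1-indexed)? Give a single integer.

Answer: 4

Derivation:
Step 1: current leaves = {1,4,5}. Remove leaf 1 (neighbor: 6).
Step 2: current leaves = {4,5,6}. Remove leaf 4 (neighbor: 3).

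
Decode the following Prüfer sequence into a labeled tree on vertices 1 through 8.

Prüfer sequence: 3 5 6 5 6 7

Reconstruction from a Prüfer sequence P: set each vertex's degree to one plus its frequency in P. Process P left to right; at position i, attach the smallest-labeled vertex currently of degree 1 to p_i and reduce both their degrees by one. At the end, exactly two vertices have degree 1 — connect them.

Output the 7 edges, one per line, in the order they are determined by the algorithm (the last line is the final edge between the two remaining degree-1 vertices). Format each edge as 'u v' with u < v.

Answer: 1 3
2 5
3 6
4 5
5 6
6 7
7 8

Derivation:
Initial degrees: {1:1, 2:1, 3:2, 4:1, 5:3, 6:3, 7:2, 8:1}
Step 1: smallest deg-1 vertex = 1, p_1 = 3. Add edge {1,3}. Now deg[1]=0, deg[3]=1.
Step 2: smallest deg-1 vertex = 2, p_2 = 5. Add edge {2,5}. Now deg[2]=0, deg[5]=2.
Step 3: smallest deg-1 vertex = 3, p_3 = 6. Add edge {3,6}. Now deg[3]=0, deg[6]=2.
Step 4: smallest deg-1 vertex = 4, p_4 = 5. Add edge {4,5}. Now deg[4]=0, deg[5]=1.
Step 5: smallest deg-1 vertex = 5, p_5 = 6. Add edge {5,6}. Now deg[5]=0, deg[6]=1.
Step 6: smallest deg-1 vertex = 6, p_6 = 7. Add edge {6,7}. Now deg[6]=0, deg[7]=1.
Final: two remaining deg-1 vertices are 7, 8. Add edge {7,8}.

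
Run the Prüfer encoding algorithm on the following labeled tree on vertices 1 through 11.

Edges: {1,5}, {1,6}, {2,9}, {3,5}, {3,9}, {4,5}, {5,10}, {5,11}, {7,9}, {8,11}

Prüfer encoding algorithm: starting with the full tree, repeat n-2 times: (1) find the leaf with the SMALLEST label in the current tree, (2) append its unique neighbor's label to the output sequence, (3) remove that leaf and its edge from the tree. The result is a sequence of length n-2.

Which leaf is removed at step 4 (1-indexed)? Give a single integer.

Answer: 1

Derivation:
Step 1: current leaves = {2,4,6,7,8,10}. Remove leaf 2 (neighbor: 9).
Step 2: current leaves = {4,6,7,8,10}. Remove leaf 4 (neighbor: 5).
Step 3: current leaves = {6,7,8,10}. Remove leaf 6 (neighbor: 1).
Step 4: current leaves = {1,7,8,10}. Remove leaf 1 (neighbor: 5).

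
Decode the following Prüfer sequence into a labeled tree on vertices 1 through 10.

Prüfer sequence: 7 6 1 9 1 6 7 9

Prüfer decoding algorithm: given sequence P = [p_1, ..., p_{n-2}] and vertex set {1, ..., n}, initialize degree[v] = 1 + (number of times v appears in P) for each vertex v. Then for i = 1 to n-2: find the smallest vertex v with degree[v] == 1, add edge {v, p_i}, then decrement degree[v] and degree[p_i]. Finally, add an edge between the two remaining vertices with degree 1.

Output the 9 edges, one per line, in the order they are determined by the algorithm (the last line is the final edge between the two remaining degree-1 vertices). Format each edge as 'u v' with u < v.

Initial degrees: {1:3, 2:1, 3:1, 4:1, 5:1, 6:3, 7:3, 8:1, 9:3, 10:1}
Step 1: smallest deg-1 vertex = 2, p_1 = 7. Add edge {2,7}. Now deg[2]=0, deg[7]=2.
Step 2: smallest deg-1 vertex = 3, p_2 = 6. Add edge {3,6}. Now deg[3]=0, deg[6]=2.
Step 3: smallest deg-1 vertex = 4, p_3 = 1. Add edge {1,4}. Now deg[4]=0, deg[1]=2.
Step 4: smallest deg-1 vertex = 5, p_4 = 9. Add edge {5,9}. Now deg[5]=0, deg[9]=2.
Step 5: smallest deg-1 vertex = 8, p_5 = 1. Add edge {1,8}. Now deg[8]=0, deg[1]=1.
Step 6: smallest deg-1 vertex = 1, p_6 = 6. Add edge {1,6}. Now deg[1]=0, deg[6]=1.
Step 7: smallest deg-1 vertex = 6, p_7 = 7. Add edge {6,7}. Now deg[6]=0, deg[7]=1.
Step 8: smallest deg-1 vertex = 7, p_8 = 9. Add edge {7,9}. Now deg[7]=0, deg[9]=1.
Final: two remaining deg-1 vertices are 9, 10. Add edge {9,10}.

Answer: 2 7
3 6
1 4
5 9
1 8
1 6
6 7
7 9
9 10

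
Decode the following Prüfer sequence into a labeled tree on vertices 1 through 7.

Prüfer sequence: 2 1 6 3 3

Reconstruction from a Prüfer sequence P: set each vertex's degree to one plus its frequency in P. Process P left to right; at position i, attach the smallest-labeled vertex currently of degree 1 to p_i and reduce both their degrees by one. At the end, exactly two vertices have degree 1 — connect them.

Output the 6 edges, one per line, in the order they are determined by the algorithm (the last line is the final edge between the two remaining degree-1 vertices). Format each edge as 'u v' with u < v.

Initial degrees: {1:2, 2:2, 3:3, 4:1, 5:1, 6:2, 7:1}
Step 1: smallest deg-1 vertex = 4, p_1 = 2. Add edge {2,4}. Now deg[4]=0, deg[2]=1.
Step 2: smallest deg-1 vertex = 2, p_2 = 1. Add edge {1,2}. Now deg[2]=0, deg[1]=1.
Step 3: smallest deg-1 vertex = 1, p_3 = 6. Add edge {1,6}. Now deg[1]=0, deg[6]=1.
Step 4: smallest deg-1 vertex = 5, p_4 = 3. Add edge {3,5}. Now deg[5]=0, deg[3]=2.
Step 5: smallest deg-1 vertex = 6, p_5 = 3. Add edge {3,6}. Now deg[6]=0, deg[3]=1.
Final: two remaining deg-1 vertices are 3, 7. Add edge {3,7}.

Answer: 2 4
1 2
1 6
3 5
3 6
3 7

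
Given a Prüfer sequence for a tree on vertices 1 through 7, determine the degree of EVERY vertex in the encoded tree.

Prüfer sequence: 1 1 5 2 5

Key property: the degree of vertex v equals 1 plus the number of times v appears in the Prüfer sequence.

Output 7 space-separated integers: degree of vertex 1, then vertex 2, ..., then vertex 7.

Answer: 3 2 1 1 3 1 1

Derivation:
p_1 = 1: count[1] becomes 1
p_2 = 1: count[1] becomes 2
p_3 = 5: count[5] becomes 1
p_4 = 2: count[2] becomes 1
p_5 = 5: count[5] becomes 2
Degrees (1 + count): deg[1]=1+2=3, deg[2]=1+1=2, deg[3]=1+0=1, deg[4]=1+0=1, deg[5]=1+2=3, deg[6]=1+0=1, deg[7]=1+0=1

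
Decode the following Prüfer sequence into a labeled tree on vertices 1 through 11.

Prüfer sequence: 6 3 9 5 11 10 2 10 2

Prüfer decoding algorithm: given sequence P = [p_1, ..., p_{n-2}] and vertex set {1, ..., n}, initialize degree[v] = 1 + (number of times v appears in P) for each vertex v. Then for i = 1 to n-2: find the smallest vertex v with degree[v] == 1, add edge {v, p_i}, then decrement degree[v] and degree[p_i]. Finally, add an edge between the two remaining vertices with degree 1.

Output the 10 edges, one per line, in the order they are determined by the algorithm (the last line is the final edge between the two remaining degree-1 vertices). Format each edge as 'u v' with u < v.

Initial degrees: {1:1, 2:3, 3:2, 4:1, 5:2, 6:2, 7:1, 8:1, 9:2, 10:3, 11:2}
Step 1: smallest deg-1 vertex = 1, p_1 = 6. Add edge {1,6}. Now deg[1]=0, deg[6]=1.
Step 2: smallest deg-1 vertex = 4, p_2 = 3. Add edge {3,4}. Now deg[4]=0, deg[3]=1.
Step 3: smallest deg-1 vertex = 3, p_3 = 9. Add edge {3,9}. Now deg[3]=0, deg[9]=1.
Step 4: smallest deg-1 vertex = 6, p_4 = 5. Add edge {5,6}. Now deg[6]=0, deg[5]=1.
Step 5: smallest deg-1 vertex = 5, p_5 = 11. Add edge {5,11}. Now deg[5]=0, deg[11]=1.
Step 6: smallest deg-1 vertex = 7, p_6 = 10. Add edge {7,10}. Now deg[7]=0, deg[10]=2.
Step 7: smallest deg-1 vertex = 8, p_7 = 2. Add edge {2,8}. Now deg[8]=0, deg[2]=2.
Step 8: smallest deg-1 vertex = 9, p_8 = 10. Add edge {9,10}. Now deg[9]=0, deg[10]=1.
Step 9: smallest deg-1 vertex = 10, p_9 = 2. Add edge {2,10}. Now deg[10]=0, deg[2]=1.
Final: two remaining deg-1 vertices are 2, 11. Add edge {2,11}.

Answer: 1 6
3 4
3 9
5 6
5 11
7 10
2 8
9 10
2 10
2 11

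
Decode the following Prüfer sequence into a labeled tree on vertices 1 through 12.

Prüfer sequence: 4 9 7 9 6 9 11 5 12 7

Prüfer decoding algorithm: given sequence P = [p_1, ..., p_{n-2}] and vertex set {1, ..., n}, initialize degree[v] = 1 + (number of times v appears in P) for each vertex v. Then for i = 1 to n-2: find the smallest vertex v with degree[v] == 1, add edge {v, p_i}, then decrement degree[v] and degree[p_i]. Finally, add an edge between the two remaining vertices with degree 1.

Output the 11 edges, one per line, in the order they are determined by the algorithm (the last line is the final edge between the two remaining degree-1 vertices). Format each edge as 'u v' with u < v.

Answer: 1 4
2 9
3 7
4 9
6 8
6 9
9 11
5 10
5 12
7 11
7 12

Derivation:
Initial degrees: {1:1, 2:1, 3:1, 4:2, 5:2, 6:2, 7:3, 8:1, 9:4, 10:1, 11:2, 12:2}
Step 1: smallest deg-1 vertex = 1, p_1 = 4. Add edge {1,4}. Now deg[1]=0, deg[4]=1.
Step 2: smallest deg-1 vertex = 2, p_2 = 9. Add edge {2,9}. Now deg[2]=0, deg[9]=3.
Step 3: smallest deg-1 vertex = 3, p_3 = 7. Add edge {3,7}. Now deg[3]=0, deg[7]=2.
Step 4: smallest deg-1 vertex = 4, p_4 = 9. Add edge {4,9}. Now deg[4]=0, deg[9]=2.
Step 5: smallest deg-1 vertex = 8, p_5 = 6. Add edge {6,8}. Now deg[8]=0, deg[6]=1.
Step 6: smallest deg-1 vertex = 6, p_6 = 9. Add edge {6,9}. Now deg[6]=0, deg[9]=1.
Step 7: smallest deg-1 vertex = 9, p_7 = 11. Add edge {9,11}. Now deg[9]=0, deg[11]=1.
Step 8: smallest deg-1 vertex = 10, p_8 = 5. Add edge {5,10}. Now deg[10]=0, deg[5]=1.
Step 9: smallest deg-1 vertex = 5, p_9 = 12. Add edge {5,12}. Now deg[5]=0, deg[12]=1.
Step 10: smallest deg-1 vertex = 11, p_10 = 7. Add edge {7,11}. Now deg[11]=0, deg[7]=1.
Final: two remaining deg-1 vertices are 7, 12. Add edge {7,12}.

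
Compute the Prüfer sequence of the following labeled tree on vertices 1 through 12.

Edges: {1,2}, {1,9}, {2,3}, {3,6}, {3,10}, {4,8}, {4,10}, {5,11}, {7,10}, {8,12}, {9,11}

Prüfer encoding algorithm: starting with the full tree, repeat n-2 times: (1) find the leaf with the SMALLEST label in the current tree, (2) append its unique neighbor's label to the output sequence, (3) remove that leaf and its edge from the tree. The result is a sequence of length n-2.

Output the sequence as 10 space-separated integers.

Answer: 11 3 10 9 1 2 3 10 4 8

Derivation:
Step 1: leaves = {5,6,7,12}. Remove smallest leaf 5, emit neighbor 11.
Step 2: leaves = {6,7,11,12}. Remove smallest leaf 6, emit neighbor 3.
Step 3: leaves = {7,11,12}. Remove smallest leaf 7, emit neighbor 10.
Step 4: leaves = {11,12}. Remove smallest leaf 11, emit neighbor 9.
Step 5: leaves = {9,12}. Remove smallest leaf 9, emit neighbor 1.
Step 6: leaves = {1,12}. Remove smallest leaf 1, emit neighbor 2.
Step 7: leaves = {2,12}. Remove smallest leaf 2, emit neighbor 3.
Step 8: leaves = {3,12}. Remove smallest leaf 3, emit neighbor 10.
Step 9: leaves = {10,12}. Remove smallest leaf 10, emit neighbor 4.
Step 10: leaves = {4,12}. Remove smallest leaf 4, emit neighbor 8.
Done: 2 vertices remain (8, 12). Sequence = [11 3 10 9 1 2 3 10 4 8]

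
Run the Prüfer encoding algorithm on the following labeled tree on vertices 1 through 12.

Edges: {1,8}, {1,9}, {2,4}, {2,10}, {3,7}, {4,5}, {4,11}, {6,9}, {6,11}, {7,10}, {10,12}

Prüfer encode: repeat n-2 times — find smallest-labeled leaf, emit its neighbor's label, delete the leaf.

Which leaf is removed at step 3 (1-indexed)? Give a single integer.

Step 1: current leaves = {3,5,8,12}. Remove leaf 3 (neighbor: 7).
Step 2: current leaves = {5,7,8,12}. Remove leaf 5 (neighbor: 4).
Step 3: current leaves = {7,8,12}. Remove leaf 7 (neighbor: 10).

Answer: 7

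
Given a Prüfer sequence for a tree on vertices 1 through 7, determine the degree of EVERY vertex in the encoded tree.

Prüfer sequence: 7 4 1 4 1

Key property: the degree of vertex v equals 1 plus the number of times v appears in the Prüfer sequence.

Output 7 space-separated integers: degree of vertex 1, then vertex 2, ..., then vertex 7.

Answer: 3 1 1 3 1 1 2

Derivation:
p_1 = 7: count[7] becomes 1
p_2 = 4: count[4] becomes 1
p_3 = 1: count[1] becomes 1
p_4 = 4: count[4] becomes 2
p_5 = 1: count[1] becomes 2
Degrees (1 + count): deg[1]=1+2=3, deg[2]=1+0=1, deg[3]=1+0=1, deg[4]=1+2=3, deg[5]=1+0=1, deg[6]=1+0=1, deg[7]=1+1=2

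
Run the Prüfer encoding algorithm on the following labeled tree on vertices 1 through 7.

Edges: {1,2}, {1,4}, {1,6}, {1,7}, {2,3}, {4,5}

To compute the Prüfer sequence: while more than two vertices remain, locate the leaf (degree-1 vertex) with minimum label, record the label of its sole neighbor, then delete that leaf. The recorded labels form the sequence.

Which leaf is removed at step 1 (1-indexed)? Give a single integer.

Step 1: current leaves = {3,5,6,7}. Remove leaf 3 (neighbor: 2).

Answer: 3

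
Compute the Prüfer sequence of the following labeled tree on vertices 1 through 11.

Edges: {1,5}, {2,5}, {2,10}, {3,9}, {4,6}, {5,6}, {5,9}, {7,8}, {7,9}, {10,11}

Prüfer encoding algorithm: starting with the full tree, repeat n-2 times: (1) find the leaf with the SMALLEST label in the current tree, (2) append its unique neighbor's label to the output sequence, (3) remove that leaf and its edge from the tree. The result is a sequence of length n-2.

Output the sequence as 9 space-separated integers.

Step 1: leaves = {1,3,4,8,11}. Remove smallest leaf 1, emit neighbor 5.
Step 2: leaves = {3,4,8,11}. Remove smallest leaf 3, emit neighbor 9.
Step 3: leaves = {4,8,11}. Remove smallest leaf 4, emit neighbor 6.
Step 4: leaves = {6,8,11}. Remove smallest leaf 6, emit neighbor 5.
Step 5: leaves = {8,11}. Remove smallest leaf 8, emit neighbor 7.
Step 6: leaves = {7,11}. Remove smallest leaf 7, emit neighbor 9.
Step 7: leaves = {9,11}. Remove smallest leaf 9, emit neighbor 5.
Step 8: leaves = {5,11}. Remove smallest leaf 5, emit neighbor 2.
Step 9: leaves = {2,11}. Remove smallest leaf 2, emit neighbor 10.
Done: 2 vertices remain (10, 11). Sequence = [5 9 6 5 7 9 5 2 10]

Answer: 5 9 6 5 7 9 5 2 10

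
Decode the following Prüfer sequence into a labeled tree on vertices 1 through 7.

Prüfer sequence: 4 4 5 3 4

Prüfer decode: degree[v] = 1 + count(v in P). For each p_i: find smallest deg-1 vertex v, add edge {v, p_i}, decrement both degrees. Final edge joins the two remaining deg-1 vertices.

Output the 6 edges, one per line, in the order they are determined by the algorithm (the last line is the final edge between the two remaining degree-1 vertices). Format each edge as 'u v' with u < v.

Initial degrees: {1:1, 2:1, 3:2, 4:4, 5:2, 6:1, 7:1}
Step 1: smallest deg-1 vertex = 1, p_1 = 4. Add edge {1,4}. Now deg[1]=0, deg[4]=3.
Step 2: smallest deg-1 vertex = 2, p_2 = 4. Add edge {2,4}. Now deg[2]=0, deg[4]=2.
Step 3: smallest deg-1 vertex = 6, p_3 = 5. Add edge {5,6}. Now deg[6]=0, deg[5]=1.
Step 4: smallest deg-1 vertex = 5, p_4 = 3. Add edge {3,5}. Now deg[5]=0, deg[3]=1.
Step 5: smallest deg-1 vertex = 3, p_5 = 4. Add edge {3,4}. Now deg[3]=0, deg[4]=1.
Final: two remaining deg-1 vertices are 4, 7. Add edge {4,7}.

Answer: 1 4
2 4
5 6
3 5
3 4
4 7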